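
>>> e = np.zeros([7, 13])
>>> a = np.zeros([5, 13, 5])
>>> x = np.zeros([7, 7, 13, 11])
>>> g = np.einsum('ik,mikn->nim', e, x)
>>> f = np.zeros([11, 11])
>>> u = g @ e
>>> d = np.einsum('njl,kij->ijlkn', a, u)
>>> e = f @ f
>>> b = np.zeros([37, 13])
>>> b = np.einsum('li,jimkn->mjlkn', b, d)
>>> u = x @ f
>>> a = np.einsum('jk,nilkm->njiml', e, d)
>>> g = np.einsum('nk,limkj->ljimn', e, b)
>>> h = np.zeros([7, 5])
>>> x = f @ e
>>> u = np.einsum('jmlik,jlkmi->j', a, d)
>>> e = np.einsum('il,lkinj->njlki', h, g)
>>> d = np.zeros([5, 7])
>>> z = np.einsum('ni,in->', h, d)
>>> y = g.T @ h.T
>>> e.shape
(37, 11, 5, 5, 7)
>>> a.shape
(7, 11, 13, 5, 5)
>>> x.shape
(11, 11)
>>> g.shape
(5, 5, 7, 37, 11)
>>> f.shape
(11, 11)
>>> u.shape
(7,)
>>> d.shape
(5, 7)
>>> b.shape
(5, 7, 37, 11, 5)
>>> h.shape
(7, 5)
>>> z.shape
()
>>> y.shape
(11, 37, 7, 5, 7)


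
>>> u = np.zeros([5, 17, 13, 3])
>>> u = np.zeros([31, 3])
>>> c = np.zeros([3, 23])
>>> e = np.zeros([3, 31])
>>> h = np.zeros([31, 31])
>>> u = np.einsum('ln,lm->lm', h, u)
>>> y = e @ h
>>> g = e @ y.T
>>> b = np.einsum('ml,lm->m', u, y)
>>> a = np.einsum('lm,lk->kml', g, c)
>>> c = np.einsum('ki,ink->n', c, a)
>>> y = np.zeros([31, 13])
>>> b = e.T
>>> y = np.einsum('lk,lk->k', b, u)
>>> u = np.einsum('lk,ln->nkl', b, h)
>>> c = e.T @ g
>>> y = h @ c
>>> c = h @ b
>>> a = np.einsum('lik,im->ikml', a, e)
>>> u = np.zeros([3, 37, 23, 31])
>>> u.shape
(3, 37, 23, 31)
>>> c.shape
(31, 3)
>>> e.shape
(3, 31)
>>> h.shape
(31, 31)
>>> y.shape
(31, 3)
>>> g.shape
(3, 3)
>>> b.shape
(31, 3)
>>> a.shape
(3, 3, 31, 23)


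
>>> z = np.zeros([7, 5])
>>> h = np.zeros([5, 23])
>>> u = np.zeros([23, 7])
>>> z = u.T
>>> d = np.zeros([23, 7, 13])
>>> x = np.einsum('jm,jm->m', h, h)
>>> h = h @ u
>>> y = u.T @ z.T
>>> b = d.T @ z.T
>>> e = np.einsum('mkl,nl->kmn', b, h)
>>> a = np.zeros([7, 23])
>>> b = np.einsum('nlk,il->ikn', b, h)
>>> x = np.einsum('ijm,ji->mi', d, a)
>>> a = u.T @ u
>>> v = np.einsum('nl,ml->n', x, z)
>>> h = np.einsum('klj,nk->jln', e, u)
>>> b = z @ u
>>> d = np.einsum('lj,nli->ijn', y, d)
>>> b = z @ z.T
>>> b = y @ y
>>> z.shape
(7, 23)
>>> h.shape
(5, 13, 23)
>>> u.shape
(23, 7)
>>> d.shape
(13, 7, 23)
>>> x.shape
(13, 23)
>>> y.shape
(7, 7)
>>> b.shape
(7, 7)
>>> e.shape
(7, 13, 5)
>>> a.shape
(7, 7)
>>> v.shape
(13,)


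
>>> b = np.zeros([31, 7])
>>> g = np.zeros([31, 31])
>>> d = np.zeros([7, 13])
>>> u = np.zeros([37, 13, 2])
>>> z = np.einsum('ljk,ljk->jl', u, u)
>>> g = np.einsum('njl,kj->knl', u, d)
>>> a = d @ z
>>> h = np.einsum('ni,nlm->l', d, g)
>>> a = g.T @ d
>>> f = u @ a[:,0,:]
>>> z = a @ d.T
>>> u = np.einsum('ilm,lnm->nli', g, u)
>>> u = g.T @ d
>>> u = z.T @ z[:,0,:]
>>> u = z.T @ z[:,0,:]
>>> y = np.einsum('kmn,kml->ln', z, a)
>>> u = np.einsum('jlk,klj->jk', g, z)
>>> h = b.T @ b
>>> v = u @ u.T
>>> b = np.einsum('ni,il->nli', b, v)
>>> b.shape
(31, 7, 7)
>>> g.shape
(7, 37, 2)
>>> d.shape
(7, 13)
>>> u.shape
(7, 2)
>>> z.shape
(2, 37, 7)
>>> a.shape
(2, 37, 13)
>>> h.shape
(7, 7)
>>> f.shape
(37, 13, 13)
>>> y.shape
(13, 7)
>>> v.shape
(7, 7)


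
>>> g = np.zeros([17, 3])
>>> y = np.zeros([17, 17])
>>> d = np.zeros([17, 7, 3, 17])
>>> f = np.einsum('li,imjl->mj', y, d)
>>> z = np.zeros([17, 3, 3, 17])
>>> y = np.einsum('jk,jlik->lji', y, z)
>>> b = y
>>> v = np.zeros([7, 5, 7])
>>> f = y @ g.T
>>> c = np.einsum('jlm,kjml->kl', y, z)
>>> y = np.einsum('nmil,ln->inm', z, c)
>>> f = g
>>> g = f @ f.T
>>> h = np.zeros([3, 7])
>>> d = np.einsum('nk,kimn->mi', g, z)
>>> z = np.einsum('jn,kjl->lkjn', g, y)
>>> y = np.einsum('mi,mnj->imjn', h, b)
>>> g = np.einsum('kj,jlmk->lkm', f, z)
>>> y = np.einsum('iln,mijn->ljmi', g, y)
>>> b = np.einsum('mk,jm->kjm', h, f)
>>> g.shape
(3, 17, 17)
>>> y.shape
(17, 3, 7, 3)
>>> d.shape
(3, 3)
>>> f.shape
(17, 3)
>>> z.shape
(3, 3, 17, 17)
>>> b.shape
(7, 17, 3)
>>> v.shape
(7, 5, 7)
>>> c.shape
(17, 17)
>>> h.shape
(3, 7)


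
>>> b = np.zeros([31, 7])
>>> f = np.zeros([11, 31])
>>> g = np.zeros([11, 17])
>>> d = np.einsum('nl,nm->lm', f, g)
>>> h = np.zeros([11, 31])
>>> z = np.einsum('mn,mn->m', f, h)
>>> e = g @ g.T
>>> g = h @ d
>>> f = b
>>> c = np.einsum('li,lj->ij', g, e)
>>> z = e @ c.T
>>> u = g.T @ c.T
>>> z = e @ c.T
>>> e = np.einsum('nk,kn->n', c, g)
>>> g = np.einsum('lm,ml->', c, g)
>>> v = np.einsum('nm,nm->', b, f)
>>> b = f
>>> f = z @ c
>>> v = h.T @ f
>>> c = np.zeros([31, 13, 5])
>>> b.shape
(31, 7)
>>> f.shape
(11, 11)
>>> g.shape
()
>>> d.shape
(31, 17)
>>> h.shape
(11, 31)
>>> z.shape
(11, 17)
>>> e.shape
(17,)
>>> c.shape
(31, 13, 5)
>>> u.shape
(17, 17)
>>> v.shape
(31, 11)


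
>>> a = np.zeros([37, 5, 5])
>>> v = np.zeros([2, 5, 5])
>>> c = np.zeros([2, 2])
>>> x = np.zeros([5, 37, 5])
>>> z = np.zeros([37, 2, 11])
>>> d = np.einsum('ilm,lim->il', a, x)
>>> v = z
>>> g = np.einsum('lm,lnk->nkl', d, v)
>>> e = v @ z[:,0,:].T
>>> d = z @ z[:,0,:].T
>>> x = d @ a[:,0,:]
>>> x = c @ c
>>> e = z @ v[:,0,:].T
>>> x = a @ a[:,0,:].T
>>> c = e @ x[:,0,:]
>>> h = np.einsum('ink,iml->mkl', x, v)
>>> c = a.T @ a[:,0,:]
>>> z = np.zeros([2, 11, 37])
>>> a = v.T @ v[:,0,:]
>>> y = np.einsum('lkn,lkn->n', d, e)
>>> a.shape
(11, 2, 11)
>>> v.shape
(37, 2, 11)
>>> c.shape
(5, 5, 5)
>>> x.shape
(37, 5, 37)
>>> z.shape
(2, 11, 37)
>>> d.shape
(37, 2, 37)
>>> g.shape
(2, 11, 37)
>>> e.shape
(37, 2, 37)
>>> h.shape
(2, 37, 11)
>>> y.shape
(37,)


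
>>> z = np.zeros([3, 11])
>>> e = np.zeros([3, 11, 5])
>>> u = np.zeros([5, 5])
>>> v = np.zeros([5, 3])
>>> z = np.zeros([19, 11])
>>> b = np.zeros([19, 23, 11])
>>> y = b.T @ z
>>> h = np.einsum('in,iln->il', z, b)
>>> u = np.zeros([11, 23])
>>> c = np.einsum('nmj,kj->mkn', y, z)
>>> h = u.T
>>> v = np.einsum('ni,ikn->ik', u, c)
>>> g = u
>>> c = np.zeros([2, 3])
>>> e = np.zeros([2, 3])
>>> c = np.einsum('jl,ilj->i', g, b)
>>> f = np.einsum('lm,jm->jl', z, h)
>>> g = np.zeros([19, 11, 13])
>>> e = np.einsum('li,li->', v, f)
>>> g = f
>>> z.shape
(19, 11)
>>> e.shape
()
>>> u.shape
(11, 23)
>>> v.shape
(23, 19)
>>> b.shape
(19, 23, 11)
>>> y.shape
(11, 23, 11)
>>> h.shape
(23, 11)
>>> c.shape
(19,)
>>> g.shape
(23, 19)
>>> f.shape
(23, 19)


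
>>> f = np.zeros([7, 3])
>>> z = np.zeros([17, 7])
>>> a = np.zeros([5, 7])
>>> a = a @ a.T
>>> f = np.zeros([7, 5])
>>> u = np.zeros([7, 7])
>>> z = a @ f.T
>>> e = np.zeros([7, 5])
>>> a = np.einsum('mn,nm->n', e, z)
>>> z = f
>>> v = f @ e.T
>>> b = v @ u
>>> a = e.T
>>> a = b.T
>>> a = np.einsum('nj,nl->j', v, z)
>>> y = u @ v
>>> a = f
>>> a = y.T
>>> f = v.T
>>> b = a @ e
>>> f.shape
(7, 7)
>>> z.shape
(7, 5)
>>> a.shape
(7, 7)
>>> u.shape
(7, 7)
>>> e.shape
(7, 5)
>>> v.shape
(7, 7)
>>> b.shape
(7, 5)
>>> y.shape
(7, 7)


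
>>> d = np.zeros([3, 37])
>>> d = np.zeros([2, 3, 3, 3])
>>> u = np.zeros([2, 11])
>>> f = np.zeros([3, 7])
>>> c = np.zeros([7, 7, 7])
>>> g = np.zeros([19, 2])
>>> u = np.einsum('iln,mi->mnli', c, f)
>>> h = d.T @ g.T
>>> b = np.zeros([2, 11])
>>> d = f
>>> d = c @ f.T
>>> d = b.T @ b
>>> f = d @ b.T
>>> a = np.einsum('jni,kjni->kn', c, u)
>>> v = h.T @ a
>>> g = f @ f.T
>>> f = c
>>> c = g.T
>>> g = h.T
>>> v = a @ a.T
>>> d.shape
(11, 11)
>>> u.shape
(3, 7, 7, 7)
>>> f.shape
(7, 7, 7)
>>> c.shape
(11, 11)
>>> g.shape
(19, 3, 3, 3)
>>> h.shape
(3, 3, 3, 19)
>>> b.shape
(2, 11)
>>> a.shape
(3, 7)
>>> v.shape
(3, 3)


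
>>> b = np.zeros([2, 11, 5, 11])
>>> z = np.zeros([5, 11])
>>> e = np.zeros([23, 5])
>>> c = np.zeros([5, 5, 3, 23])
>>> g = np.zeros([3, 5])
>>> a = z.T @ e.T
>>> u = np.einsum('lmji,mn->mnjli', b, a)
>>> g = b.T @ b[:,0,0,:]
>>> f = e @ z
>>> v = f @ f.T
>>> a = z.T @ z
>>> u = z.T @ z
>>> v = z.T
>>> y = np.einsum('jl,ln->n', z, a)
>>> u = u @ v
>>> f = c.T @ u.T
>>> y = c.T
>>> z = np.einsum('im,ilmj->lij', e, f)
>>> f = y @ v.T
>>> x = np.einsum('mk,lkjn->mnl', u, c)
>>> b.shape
(2, 11, 5, 11)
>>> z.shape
(3, 23, 11)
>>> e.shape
(23, 5)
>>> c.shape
(5, 5, 3, 23)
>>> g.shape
(11, 5, 11, 11)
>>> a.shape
(11, 11)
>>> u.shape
(11, 5)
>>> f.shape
(23, 3, 5, 11)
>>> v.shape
(11, 5)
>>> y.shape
(23, 3, 5, 5)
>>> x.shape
(11, 23, 5)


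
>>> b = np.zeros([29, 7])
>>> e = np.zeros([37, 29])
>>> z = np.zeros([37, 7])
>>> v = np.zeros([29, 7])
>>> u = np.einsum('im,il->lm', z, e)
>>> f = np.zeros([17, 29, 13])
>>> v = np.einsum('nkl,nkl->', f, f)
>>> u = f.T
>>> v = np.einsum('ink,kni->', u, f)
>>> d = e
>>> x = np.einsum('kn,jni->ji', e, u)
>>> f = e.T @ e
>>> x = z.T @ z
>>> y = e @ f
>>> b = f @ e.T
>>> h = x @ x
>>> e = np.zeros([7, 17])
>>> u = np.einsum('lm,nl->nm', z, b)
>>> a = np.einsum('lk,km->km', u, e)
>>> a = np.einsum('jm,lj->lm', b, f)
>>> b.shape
(29, 37)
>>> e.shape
(7, 17)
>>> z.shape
(37, 7)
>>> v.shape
()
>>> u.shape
(29, 7)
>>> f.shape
(29, 29)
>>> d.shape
(37, 29)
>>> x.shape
(7, 7)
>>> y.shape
(37, 29)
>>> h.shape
(7, 7)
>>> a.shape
(29, 37)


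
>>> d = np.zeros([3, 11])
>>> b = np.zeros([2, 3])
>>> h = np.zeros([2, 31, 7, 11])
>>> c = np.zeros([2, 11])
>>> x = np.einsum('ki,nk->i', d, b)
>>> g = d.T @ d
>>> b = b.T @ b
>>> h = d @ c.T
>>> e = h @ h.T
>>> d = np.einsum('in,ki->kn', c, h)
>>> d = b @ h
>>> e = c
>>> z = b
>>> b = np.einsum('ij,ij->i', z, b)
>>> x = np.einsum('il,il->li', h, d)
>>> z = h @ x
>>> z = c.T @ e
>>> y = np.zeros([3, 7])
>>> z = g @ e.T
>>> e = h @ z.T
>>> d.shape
(3, 2)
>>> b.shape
(3,)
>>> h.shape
(3, 2)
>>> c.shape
(2, 11)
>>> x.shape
(2, 3)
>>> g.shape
(11, 11)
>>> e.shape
(3, 11)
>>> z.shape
(11, 2)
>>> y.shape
(3, 7)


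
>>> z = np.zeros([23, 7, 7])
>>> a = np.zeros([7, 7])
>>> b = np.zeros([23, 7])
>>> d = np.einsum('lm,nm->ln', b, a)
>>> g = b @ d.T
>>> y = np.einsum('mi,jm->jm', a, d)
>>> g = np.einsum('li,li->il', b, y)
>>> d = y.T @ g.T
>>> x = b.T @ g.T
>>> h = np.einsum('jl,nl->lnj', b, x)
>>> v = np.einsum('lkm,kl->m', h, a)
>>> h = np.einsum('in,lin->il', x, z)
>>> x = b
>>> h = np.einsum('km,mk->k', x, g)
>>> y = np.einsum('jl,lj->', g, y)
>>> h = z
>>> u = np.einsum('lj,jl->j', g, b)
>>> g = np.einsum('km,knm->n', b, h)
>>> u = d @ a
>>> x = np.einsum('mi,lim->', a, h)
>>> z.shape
(23, 7, 7)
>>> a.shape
(7, 7)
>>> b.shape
(23, 7)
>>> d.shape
(7, 7)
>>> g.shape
(7,)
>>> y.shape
()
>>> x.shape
()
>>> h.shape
(23, 7, 7)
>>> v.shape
(23,)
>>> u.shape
(7, 7)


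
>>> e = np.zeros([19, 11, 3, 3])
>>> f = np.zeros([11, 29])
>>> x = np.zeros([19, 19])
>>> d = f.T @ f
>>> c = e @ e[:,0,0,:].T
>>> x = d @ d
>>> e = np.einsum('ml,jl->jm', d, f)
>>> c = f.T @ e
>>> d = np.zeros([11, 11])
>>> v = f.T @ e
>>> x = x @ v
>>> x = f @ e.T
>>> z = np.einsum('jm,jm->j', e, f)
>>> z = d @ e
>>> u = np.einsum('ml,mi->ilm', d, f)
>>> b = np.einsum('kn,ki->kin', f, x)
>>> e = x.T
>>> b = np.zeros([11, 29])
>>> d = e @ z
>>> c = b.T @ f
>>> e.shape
(11, 11)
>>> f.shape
(11, 29)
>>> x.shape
(11, 11)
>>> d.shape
(11, 29)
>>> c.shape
(29, 29)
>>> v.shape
(29, 29)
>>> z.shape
(11, 29)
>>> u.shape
(29, 11, 11)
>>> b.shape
(11, 29)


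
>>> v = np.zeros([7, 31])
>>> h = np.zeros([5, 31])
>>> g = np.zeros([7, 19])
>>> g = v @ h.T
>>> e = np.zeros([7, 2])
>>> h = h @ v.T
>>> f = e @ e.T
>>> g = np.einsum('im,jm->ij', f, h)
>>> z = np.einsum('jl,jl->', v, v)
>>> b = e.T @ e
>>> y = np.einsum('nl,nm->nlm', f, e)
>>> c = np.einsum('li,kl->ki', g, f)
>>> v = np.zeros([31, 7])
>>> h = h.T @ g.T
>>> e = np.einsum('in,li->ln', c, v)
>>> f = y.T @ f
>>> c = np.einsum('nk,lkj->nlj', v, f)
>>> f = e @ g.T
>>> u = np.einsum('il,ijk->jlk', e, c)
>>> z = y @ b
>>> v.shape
(31, 7)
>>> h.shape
(7, 7)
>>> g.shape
(7, 5)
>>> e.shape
(31, 5)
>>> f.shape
(31, 7)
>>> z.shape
(7, 7, 2)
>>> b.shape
(2, 2)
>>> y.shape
(7, 7, 2)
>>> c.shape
(31, 2, 7)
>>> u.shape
(2, 5, 7)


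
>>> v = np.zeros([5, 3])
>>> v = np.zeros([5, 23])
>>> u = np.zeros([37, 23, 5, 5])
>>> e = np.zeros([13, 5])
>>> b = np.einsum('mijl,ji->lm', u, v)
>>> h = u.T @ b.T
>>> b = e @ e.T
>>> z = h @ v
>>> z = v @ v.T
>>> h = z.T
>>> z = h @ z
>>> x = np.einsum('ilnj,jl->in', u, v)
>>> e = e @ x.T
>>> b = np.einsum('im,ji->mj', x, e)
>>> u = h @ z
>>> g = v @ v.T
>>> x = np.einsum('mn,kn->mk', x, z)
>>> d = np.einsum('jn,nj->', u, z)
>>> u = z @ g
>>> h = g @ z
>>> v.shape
(5, 23)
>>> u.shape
(5, 5)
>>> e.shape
(13, 37)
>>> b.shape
(5, 13)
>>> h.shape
(5, 5)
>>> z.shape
(5, 5)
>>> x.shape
(37, 5)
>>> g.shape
(5, 5)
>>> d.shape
()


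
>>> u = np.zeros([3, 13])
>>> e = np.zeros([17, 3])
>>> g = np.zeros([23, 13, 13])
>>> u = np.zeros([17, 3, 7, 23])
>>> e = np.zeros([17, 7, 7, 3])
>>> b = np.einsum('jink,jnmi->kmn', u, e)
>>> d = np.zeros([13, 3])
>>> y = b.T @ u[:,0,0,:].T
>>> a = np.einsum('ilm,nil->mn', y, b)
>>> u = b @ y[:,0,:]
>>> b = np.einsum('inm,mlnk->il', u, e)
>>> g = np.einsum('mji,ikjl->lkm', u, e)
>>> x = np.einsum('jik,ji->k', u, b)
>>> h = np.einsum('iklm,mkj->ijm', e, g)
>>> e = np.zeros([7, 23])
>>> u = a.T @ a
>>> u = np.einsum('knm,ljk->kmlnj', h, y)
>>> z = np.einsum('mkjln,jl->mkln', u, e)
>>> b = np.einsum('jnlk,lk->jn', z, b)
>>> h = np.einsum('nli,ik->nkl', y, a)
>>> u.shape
(17, 3, 7, 23, 7)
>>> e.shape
(7, 23)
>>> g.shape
(3, 7, 23)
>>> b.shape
(17, 3)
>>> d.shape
(13, 3)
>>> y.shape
(7, 7, 17)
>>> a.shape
(17, 23)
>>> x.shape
(17,)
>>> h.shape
(7, 23, 7)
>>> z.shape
(17, 3, 23, 7)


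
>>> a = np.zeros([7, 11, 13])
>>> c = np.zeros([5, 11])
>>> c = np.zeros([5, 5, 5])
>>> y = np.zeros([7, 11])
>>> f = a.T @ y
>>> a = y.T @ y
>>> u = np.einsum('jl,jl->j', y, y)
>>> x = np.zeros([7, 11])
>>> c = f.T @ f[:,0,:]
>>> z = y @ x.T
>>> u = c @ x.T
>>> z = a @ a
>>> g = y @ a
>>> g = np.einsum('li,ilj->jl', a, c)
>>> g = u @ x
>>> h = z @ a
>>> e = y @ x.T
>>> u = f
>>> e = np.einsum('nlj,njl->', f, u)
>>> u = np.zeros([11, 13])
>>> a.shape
(11, 11)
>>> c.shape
(11, 11, 11)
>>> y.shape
(7, 11)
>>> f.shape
(13, 11, 11)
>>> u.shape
(11, 13)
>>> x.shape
(7, 11)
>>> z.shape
(11, 11)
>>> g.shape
(11, 11, 11)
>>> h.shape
(11, 11)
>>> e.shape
()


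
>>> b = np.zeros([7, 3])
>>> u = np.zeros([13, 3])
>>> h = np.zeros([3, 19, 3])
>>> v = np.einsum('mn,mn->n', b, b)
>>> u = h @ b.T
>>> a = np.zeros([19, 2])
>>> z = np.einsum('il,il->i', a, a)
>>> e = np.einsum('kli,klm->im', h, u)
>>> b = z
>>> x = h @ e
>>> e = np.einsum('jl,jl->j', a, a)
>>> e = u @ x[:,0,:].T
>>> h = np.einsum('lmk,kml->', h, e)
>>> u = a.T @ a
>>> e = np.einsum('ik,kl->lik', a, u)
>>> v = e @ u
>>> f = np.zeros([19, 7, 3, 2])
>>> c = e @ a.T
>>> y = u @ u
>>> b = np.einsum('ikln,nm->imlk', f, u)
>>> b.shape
(19, 2, 3, 7)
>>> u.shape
(2, 2)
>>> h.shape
()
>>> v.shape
(2, 19, 2)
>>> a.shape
(19, 2)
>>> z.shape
(19,)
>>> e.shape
(2, 19, 2)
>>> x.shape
(3, 19, 7)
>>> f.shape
(19, 7, 3, 2)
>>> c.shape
(2, 19, 19)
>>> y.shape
(2, 2)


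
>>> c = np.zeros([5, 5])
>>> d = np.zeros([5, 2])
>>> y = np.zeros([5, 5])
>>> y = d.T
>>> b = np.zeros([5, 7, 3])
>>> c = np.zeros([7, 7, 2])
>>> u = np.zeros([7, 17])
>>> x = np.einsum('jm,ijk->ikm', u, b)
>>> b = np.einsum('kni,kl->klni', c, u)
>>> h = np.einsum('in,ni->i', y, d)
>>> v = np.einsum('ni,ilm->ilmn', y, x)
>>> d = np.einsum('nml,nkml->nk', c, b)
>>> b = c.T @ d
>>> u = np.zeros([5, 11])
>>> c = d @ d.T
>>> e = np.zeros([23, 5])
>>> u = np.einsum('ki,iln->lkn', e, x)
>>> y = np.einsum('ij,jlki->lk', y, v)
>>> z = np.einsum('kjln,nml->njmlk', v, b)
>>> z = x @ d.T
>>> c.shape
(7, 7)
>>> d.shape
(7, 17)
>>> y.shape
(3, 17)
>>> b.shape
(2, 7, 17)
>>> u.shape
(3, 23, 17)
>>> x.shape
(5, 3, 17)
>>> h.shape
(2,)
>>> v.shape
(5, 3, 17, 2)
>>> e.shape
(23, 5)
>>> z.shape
(5, 3, 7)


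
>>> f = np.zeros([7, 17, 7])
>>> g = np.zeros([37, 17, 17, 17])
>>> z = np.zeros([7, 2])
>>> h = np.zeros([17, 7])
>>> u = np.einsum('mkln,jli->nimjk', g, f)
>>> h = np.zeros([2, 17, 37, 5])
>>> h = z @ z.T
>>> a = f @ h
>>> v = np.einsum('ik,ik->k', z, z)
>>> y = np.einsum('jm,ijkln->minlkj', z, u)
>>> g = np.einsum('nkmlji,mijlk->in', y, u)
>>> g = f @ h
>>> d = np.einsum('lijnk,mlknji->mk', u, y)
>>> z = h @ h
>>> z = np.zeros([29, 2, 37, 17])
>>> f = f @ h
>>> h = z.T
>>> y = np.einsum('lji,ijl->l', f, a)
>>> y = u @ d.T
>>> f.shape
(7, 17, 7)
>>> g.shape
(7, 17, 7)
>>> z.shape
(29, 2, 37, 17)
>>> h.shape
(17, 37, 2, 29)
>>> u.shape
(17, 7, 37, 7, 17)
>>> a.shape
(7, 17, 7)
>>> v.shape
(2,)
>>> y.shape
(17, 7, 37, 7, 2)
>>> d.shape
(2, 17)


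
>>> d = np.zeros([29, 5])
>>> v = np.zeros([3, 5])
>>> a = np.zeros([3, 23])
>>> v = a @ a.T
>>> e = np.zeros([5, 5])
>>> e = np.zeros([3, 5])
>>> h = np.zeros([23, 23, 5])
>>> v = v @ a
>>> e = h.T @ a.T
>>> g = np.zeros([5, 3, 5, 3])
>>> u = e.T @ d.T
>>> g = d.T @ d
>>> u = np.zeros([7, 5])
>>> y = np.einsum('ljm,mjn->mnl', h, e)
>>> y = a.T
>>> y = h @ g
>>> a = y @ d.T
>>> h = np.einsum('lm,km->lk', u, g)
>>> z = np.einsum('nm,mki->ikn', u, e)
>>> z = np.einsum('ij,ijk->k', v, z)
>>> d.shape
(29, 5)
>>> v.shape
(3, 23)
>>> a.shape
(23, 23, 29)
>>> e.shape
(5, 23, 3)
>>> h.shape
(7, 5)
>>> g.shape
(5, 5)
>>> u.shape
(7, 5)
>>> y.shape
(23, 23, 5)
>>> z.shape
(7,)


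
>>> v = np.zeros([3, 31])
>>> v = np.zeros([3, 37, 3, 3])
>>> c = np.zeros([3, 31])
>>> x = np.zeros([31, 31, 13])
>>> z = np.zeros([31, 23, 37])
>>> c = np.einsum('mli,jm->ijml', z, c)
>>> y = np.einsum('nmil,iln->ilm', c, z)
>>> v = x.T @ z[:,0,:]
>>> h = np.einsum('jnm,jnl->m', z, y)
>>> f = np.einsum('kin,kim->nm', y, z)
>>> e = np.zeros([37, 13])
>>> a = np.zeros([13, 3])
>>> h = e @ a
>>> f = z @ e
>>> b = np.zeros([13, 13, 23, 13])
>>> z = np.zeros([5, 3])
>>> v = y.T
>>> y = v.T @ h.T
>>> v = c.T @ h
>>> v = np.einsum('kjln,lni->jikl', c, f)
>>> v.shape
(3, 13, 37, 31)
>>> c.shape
(37, 3, 31, 23)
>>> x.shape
(31, 31, 13)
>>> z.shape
(5, 3)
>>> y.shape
(31, 23, 37)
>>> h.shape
(37, 3)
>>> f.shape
(31, 23, 13)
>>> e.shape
(37, 13)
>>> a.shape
(13, 3)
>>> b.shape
(13, 13, 23, 13)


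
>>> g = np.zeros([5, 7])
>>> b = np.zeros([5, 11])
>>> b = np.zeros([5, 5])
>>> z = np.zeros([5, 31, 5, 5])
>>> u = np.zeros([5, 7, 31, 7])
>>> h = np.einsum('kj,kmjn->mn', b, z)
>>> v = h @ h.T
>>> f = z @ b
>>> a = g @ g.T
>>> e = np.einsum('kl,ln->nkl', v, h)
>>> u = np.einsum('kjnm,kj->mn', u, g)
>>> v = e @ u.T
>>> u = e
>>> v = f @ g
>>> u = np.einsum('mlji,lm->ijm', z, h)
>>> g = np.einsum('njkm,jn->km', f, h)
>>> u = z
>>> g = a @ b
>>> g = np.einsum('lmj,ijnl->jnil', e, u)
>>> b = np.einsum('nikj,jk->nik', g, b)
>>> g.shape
(31, 5, 5, 5)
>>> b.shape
(31, 5, 5)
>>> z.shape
(5, 31, 5, 5)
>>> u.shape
(5, 31, 5, 5)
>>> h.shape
(31, 5)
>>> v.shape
(5, 31, 5, 7)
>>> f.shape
(5, 31, 5, 5)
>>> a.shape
(5, 5)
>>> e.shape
(5, 31, 31)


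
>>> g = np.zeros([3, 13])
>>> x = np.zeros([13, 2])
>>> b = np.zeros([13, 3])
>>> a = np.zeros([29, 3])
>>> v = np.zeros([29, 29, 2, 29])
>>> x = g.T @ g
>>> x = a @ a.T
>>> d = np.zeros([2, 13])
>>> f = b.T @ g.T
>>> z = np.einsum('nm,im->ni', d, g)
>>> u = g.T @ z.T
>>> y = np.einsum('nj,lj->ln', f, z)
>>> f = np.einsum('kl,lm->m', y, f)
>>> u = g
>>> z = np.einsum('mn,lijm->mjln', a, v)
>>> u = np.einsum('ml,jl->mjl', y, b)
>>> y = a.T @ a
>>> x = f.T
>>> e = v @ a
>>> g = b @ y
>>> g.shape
(13, 3)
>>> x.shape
(3,)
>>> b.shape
(13, 3)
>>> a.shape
(29, 3)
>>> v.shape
(29, 29, 2, 29)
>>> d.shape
(2, 13)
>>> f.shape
(3,)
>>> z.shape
(29, 2, 29, 3)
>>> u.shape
(2, 13, 3)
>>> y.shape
(3, 3)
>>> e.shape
(29, 29, 2, 3)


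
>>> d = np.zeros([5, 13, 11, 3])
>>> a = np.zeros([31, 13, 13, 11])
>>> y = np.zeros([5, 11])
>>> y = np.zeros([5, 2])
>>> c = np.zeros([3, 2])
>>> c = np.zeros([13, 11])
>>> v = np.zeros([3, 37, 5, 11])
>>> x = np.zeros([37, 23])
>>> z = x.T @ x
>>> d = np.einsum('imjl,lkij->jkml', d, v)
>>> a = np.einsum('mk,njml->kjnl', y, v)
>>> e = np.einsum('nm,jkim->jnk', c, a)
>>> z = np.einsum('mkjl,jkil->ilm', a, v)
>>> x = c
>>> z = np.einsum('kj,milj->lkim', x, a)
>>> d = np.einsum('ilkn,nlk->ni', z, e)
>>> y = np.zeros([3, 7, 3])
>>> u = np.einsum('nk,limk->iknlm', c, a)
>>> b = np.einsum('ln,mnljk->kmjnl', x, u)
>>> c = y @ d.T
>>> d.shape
(2, 3)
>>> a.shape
(2, 37, 3, 11)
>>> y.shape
(3, 7, 3)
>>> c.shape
(3, 7, 2)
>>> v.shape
(3, 37, 5, 11)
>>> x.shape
(13, 11)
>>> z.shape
(3, 13, 37, 2)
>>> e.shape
(2, 13, 37)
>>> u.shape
(37, 11, 13, 2, 3)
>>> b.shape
(3, 37, 2, 11, 13)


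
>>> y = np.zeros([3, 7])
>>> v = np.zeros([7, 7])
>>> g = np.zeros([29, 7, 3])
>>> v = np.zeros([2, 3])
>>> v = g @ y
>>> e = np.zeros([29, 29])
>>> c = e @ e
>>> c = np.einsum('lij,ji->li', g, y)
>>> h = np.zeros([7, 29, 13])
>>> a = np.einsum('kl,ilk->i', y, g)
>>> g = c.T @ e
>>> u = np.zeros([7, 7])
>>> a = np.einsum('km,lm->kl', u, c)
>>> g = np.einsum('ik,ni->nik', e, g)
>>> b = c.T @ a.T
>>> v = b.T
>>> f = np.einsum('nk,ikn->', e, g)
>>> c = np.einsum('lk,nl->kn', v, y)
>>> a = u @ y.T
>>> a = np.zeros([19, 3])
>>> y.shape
(3, 7)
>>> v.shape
(7, 7)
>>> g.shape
(7, 29, 29)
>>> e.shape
(29, 29)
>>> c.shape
(7, 3)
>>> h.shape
(7, 29, 13)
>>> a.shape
(19, 3)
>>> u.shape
(7, 7)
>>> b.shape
(7, 7)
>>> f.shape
()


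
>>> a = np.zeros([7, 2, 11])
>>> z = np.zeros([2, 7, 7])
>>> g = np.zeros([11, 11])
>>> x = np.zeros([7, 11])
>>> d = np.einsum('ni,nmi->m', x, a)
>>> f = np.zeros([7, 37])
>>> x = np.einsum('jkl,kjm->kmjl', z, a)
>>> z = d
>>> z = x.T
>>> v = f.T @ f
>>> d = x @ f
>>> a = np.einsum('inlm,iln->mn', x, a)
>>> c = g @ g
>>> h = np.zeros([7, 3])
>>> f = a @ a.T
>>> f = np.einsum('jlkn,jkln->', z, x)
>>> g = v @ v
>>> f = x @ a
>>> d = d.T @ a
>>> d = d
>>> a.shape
(7, 11)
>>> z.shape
(7, 2, 11, 7)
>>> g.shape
(37, 37)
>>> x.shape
(7, 11, 2, 7)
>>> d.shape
(37, 2, 11, 11)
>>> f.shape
(7, 11, 2, 11)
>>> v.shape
(37, 37)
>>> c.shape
(11, 11)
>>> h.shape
(7, 3)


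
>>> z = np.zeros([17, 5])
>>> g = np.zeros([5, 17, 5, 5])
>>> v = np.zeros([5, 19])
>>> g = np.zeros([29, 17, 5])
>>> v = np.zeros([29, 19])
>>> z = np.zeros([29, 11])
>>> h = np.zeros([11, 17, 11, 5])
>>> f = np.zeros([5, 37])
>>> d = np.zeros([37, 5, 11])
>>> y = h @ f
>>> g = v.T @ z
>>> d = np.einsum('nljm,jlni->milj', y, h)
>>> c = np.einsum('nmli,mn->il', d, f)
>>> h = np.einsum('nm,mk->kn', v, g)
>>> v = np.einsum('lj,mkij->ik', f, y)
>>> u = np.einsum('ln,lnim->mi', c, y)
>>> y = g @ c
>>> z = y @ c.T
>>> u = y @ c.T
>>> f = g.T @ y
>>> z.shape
(19, 11)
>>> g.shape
(19, 11)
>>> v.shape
(11, 17)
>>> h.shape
(11, 29)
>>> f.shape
(11, 17)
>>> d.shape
(37, 5, 17, 11)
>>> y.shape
(19, 17)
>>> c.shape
(11, 17)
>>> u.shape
(19, 11)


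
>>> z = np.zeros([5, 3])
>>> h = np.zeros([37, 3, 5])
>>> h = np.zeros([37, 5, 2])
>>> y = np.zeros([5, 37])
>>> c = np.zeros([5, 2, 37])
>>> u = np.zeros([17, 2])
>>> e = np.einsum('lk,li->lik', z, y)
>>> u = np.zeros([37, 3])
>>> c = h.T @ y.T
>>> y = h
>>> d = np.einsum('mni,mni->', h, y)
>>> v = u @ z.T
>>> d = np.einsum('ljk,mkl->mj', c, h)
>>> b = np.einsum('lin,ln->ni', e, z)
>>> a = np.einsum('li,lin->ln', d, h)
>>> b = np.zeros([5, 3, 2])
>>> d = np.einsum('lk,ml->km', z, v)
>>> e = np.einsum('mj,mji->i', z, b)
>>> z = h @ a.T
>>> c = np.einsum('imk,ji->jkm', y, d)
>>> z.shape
(37, 5, 37)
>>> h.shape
(37, 5, 2)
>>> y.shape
(37, 5, 2)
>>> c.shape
(3, 2, 5)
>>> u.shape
(37, 3)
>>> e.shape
(2,)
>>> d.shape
(3, 37)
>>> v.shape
(37, 5)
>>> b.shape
(5, 3, 2)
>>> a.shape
(37, 2)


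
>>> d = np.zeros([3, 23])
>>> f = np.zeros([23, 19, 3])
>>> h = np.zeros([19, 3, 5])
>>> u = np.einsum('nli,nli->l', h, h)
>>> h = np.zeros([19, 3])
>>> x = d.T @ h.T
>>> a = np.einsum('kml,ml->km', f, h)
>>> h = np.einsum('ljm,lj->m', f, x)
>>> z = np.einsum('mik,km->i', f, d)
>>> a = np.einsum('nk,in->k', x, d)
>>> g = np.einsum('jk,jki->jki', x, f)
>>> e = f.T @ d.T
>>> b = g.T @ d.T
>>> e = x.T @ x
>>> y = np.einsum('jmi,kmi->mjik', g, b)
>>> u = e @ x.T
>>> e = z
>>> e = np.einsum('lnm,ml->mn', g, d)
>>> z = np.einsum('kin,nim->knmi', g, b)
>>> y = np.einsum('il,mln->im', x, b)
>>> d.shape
(3, 23)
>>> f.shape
(23, 19, 3)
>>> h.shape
(3,)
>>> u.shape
(19, 23)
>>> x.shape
(23, 19)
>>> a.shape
(19,)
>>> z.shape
(23, 3, 3, 19)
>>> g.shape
(23, 19, 3)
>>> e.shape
(3, 19)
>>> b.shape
(3, 19, 3)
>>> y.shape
(23, 3)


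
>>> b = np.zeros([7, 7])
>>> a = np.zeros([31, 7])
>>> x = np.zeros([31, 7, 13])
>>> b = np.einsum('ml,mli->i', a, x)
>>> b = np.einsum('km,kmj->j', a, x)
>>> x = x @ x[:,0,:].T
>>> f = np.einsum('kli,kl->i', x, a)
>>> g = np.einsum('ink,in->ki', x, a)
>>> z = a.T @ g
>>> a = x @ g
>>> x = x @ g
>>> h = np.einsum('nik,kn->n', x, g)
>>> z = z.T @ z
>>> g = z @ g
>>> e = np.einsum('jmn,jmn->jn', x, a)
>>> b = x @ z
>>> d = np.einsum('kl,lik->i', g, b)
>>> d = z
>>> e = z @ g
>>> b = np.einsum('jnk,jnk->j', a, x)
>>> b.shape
(31,)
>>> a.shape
(31, 7, 31)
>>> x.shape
(31, 7, 31)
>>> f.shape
(31,)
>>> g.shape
(31, 31)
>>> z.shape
(31, 31)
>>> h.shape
(31,)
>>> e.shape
(31, 31)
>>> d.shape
(31, 31)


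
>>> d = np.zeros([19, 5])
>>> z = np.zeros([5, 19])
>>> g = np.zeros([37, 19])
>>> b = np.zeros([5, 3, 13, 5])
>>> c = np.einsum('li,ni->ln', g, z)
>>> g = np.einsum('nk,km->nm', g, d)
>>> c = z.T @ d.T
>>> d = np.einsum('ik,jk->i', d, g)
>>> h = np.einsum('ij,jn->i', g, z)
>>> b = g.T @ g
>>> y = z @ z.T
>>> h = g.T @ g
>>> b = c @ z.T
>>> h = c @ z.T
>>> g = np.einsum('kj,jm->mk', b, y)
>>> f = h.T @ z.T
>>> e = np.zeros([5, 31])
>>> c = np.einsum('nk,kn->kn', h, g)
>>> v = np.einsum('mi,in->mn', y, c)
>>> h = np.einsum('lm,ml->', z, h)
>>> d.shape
(19,)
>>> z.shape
(5, 19)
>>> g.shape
(5, 19)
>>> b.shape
(19, 5)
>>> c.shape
(5, 19)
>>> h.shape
()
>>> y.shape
(5, 5)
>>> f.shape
(5, 5)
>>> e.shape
(5, 31)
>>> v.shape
(5, 19)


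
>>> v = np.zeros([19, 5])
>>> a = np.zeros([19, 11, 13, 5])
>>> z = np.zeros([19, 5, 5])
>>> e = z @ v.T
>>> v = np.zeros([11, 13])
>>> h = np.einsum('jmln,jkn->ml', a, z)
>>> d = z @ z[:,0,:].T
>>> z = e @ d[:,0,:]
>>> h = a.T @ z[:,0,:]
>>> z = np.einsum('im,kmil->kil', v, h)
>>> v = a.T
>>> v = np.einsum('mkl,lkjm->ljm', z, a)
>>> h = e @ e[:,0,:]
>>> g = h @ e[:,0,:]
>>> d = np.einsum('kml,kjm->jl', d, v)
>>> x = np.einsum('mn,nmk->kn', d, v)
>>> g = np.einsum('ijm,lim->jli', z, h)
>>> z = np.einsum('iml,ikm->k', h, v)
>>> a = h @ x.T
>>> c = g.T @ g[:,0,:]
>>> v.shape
(19, 13, 5)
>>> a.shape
(19, 5, 5)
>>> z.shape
(13,)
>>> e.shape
(19, 5, 19)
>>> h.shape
(19, 5, 19)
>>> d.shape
(13, 19)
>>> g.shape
(11, 19, 5)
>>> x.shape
(5, 19)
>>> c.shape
(5, 19, 5)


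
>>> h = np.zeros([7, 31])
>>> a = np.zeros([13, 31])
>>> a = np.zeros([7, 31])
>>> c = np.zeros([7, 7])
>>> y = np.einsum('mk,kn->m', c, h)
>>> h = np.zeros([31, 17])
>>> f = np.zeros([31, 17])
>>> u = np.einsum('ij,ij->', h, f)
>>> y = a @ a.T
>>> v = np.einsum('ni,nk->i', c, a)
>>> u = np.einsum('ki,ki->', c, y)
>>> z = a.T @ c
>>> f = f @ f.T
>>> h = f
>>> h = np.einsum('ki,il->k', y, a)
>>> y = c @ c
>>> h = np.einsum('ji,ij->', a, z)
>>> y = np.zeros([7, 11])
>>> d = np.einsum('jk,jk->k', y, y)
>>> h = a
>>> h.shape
(7, 31)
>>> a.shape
(7, 31)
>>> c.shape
(7, 7)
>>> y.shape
(7, 11)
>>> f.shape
(31, 31)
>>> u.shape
()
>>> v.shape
(7,)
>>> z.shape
(31, 7)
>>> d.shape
(11,)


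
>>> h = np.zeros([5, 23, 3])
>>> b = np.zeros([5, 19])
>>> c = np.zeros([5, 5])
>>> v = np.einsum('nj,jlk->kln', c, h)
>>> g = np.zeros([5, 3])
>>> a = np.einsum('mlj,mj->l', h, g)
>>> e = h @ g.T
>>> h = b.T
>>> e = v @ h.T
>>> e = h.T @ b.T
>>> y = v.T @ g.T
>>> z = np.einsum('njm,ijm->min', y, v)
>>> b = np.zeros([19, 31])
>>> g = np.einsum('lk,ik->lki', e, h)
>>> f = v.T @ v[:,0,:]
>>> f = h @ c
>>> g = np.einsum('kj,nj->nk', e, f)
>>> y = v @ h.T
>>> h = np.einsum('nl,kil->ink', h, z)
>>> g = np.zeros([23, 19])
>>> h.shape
(3, 19, 5)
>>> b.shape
(19, 31)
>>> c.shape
(5, 5)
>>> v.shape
(3, 23, 5)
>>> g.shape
(23, 19)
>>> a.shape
(23,)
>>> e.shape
(5, 5)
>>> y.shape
(3, 23, 19)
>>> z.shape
(5, 3, 5)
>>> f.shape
(19, 5)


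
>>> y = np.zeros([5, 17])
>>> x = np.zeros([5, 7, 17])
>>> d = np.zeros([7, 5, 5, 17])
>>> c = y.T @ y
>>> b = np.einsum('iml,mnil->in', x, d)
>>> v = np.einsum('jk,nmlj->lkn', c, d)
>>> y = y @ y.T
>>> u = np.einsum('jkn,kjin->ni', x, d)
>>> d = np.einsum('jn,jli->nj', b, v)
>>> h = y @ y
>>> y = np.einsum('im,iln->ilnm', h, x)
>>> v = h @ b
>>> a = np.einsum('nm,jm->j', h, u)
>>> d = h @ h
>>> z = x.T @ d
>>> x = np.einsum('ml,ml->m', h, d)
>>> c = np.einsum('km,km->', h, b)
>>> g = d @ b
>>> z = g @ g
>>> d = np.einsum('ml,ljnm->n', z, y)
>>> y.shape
(5, 7, 17, 5)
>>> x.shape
(5,)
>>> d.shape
(17,)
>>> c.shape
()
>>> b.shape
(5, 5)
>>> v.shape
(5, 5)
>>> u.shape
(17, 5)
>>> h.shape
(5, 5)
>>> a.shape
(17,)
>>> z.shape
(5, 5)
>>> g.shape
(5, 5)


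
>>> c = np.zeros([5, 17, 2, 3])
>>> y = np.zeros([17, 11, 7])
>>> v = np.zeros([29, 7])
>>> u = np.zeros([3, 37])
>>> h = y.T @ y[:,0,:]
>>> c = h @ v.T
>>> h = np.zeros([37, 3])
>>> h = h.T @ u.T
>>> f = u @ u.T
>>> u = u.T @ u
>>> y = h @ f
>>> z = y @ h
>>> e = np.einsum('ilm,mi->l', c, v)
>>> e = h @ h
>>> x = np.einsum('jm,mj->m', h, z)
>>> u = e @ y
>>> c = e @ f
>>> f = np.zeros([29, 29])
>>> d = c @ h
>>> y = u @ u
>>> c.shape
(3, 3)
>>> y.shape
(3, 3)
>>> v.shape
(29, 7)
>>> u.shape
(3, 3)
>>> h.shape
(3, 3)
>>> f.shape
(29, 29)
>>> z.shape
(3, 3)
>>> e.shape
(3, 3)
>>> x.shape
(3,)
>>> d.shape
(3, 3)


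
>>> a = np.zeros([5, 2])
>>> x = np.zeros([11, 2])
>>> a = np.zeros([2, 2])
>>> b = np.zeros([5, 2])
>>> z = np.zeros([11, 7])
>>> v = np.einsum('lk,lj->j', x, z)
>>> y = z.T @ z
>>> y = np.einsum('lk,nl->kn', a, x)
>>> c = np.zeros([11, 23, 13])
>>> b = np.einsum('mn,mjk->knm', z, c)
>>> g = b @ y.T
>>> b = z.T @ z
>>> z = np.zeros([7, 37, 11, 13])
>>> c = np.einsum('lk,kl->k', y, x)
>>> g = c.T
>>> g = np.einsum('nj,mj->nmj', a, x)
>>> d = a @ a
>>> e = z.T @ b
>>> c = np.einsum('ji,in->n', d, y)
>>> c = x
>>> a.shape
(2, 2)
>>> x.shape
(11, 2)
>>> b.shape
(7, 7)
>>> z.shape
(7, 37, 11, 13)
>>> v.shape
(7,)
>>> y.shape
(2, 11)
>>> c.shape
(11, 2)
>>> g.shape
(2, 11, 2)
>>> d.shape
(2, 2)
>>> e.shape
(13, 11, 37, 7)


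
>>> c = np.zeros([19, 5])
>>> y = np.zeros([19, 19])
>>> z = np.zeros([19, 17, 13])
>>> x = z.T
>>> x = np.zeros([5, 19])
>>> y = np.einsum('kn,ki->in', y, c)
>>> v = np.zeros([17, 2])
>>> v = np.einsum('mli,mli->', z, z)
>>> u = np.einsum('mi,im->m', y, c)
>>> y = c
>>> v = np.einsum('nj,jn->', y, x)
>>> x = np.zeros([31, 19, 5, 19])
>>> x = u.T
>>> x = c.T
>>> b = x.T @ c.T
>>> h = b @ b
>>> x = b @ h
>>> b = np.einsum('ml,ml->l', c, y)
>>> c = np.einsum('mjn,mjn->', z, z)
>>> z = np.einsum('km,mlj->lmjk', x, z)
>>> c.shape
()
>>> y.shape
(19, 5)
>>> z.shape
(17, 19, 13, 19)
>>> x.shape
(19, 19)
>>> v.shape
()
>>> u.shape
(5,)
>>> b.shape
(5,)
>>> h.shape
(19, 19)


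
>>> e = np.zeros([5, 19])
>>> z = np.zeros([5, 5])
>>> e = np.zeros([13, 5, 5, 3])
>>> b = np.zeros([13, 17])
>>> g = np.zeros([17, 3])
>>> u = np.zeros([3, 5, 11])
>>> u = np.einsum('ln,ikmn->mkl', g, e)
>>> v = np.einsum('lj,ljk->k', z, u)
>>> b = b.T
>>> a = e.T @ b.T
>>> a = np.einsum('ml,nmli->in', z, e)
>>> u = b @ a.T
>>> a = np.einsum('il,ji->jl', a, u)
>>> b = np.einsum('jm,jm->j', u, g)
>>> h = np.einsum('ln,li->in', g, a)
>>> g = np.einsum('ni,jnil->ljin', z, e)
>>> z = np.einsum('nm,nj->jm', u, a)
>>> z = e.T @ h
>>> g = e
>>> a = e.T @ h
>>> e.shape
(13, 5, 5, 3)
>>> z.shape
(3, 5, 5, 3)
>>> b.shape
(17,)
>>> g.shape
(13, 5, 5, 3)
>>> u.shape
(17, 3)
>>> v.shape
(17,)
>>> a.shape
(3, 5, 5, 3)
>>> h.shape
(13, 3)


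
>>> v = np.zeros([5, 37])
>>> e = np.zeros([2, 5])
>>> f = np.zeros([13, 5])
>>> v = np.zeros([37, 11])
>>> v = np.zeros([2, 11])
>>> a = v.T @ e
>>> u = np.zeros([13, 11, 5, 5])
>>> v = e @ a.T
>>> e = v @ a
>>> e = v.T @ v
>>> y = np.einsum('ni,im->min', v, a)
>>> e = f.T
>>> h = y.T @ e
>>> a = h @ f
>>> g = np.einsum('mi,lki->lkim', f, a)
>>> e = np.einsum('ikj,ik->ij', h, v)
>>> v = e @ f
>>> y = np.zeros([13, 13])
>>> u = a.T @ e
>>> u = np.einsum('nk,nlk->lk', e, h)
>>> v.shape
(2, 5)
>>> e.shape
(2, 13)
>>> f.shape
(13, 5)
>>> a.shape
(2, 11, 5)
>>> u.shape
(11, 13)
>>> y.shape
(13, 13)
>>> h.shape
(2, 11, 13)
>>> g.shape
(2, 11, 5, 13)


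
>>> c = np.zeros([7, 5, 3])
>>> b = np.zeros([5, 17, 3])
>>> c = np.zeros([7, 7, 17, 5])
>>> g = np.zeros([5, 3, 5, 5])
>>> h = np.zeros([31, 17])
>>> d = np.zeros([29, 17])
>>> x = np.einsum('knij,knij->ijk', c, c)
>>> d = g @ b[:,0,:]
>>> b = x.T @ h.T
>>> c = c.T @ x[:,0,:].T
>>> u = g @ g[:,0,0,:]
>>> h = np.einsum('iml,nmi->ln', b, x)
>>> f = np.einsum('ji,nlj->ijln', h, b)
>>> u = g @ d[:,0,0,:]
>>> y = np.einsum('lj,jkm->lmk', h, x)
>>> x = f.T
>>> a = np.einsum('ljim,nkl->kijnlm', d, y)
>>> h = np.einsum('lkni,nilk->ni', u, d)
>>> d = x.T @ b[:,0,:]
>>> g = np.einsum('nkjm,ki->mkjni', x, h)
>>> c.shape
(5, 17, 7, 17)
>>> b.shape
(7, 5, 31)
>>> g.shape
(17, 5, 31, 7, 3)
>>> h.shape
(5, 3)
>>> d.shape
(17, 31, 5, 31)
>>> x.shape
(7, 5, 31, 17)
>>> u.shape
(5, 3, 5, 3)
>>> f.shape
(17, 31, 5, 7)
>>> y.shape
(31, 7, 5)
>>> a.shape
(7, 5, 3, 31, 5, 3)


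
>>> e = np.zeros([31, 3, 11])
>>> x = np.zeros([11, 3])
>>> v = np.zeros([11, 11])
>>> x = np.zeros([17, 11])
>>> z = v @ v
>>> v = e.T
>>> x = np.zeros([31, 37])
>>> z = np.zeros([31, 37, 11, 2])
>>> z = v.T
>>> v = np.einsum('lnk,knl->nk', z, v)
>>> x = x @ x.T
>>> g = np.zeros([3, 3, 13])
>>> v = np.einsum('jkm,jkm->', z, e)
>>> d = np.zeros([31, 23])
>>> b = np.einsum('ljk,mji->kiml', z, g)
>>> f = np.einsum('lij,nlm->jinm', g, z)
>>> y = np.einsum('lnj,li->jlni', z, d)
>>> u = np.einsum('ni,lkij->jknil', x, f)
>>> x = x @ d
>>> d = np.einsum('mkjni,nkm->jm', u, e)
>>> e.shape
(31, 3, 11)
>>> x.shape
(31, 23)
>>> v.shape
()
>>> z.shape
(31, 3, 11)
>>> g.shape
(3, 3, 13)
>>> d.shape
(31, 11)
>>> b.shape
(11, 13, 3, 31)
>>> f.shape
(13, 3, 31, 11)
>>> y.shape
(11, 31, 3, 23)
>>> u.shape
(11, 3, 31, 31, 13)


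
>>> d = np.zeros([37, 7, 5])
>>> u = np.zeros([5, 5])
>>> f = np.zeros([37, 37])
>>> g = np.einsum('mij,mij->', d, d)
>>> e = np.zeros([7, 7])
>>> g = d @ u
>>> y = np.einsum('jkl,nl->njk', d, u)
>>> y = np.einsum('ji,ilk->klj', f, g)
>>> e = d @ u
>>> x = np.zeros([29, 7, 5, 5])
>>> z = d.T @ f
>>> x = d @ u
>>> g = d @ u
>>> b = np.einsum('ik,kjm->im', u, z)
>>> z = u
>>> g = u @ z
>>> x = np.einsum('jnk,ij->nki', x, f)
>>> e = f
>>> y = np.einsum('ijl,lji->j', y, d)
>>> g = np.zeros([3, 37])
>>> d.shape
(37, 7, 5)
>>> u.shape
(5, 5)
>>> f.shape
(37, 37)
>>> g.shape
(3, 37)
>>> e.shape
(37, 37)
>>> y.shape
(7,)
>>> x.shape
(7, 5, 37)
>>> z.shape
(5, 5)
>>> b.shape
(5, 37)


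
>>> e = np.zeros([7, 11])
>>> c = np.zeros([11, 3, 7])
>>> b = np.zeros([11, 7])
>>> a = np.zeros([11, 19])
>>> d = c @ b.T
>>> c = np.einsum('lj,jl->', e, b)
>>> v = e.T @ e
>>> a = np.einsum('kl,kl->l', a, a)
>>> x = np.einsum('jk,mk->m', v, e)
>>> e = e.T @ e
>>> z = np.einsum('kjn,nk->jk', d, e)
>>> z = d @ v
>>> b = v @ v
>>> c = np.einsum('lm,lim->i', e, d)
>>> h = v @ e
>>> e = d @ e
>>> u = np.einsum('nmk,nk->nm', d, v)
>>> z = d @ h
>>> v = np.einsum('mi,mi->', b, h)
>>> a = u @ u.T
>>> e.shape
(11, 3, 11)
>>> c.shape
(3,)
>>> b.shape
(11, 11)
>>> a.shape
(11, 11)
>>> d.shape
(11, 3, 11)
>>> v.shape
()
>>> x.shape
(7,)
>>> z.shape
(11, 3, 11)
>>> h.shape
(11, 11)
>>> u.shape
(11, 3)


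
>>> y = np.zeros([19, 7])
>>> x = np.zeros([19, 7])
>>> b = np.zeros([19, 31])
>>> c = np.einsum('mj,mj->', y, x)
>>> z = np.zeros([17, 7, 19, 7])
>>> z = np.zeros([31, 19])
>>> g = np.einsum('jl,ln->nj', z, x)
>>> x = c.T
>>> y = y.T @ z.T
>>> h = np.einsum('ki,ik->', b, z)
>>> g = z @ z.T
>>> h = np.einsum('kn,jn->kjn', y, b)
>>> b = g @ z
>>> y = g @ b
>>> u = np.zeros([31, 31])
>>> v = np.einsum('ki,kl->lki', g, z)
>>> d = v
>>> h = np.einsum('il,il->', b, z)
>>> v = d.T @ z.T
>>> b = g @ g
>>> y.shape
(31, 19)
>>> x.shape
()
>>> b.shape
(31, 31)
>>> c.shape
()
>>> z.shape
(31, 19)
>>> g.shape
(31, 31)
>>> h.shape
()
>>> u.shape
(31, 31)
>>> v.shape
(31, 31, 31)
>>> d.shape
(19, 31, 31)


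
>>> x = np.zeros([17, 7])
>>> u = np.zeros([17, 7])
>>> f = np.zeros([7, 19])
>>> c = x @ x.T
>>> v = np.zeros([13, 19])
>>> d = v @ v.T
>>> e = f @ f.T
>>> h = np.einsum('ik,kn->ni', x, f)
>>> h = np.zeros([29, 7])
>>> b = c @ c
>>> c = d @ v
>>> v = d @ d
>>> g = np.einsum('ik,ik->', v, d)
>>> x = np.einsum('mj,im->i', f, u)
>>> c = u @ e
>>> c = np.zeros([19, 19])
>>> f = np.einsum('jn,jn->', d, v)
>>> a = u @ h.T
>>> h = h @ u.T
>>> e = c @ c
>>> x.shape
(17,)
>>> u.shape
(17, 7)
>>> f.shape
()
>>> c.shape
(19, 19)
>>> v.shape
(13, 13)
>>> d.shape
(13, 13)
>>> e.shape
(19, 19)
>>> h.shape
(29, 17)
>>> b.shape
(17, 17)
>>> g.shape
()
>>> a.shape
(17, 29)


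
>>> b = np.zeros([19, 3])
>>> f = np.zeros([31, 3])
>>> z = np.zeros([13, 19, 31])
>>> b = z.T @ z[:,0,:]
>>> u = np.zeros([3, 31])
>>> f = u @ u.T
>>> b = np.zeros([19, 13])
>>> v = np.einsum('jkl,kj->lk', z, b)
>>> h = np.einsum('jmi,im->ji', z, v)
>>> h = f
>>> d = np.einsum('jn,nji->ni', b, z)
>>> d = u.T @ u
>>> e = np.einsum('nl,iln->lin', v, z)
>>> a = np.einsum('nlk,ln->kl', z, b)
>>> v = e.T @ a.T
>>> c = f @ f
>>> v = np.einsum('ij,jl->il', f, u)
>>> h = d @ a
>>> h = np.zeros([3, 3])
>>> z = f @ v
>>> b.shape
(19, 13)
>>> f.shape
(3, 3)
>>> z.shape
(3, 31)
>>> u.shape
(3, 31)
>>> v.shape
(3, 31)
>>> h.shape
(3, 3)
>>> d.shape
(31, 31)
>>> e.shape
(19, 13, 31)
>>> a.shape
(31, 19)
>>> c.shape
(3, 3)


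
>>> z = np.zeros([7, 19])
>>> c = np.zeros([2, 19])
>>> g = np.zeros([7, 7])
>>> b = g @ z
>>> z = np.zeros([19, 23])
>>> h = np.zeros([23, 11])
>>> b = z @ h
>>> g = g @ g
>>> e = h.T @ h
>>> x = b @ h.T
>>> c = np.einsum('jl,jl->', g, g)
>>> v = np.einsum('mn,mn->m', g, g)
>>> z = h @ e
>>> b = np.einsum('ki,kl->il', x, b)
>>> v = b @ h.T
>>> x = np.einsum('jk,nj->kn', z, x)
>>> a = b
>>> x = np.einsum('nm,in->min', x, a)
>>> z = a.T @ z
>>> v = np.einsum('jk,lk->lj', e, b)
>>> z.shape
(11, 11)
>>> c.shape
()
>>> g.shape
(7, 7)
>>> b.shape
(23, 11)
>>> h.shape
(23, 11)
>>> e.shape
(11, 11)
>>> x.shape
(19, 23, 11)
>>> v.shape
(23, 11)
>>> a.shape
(23, 11)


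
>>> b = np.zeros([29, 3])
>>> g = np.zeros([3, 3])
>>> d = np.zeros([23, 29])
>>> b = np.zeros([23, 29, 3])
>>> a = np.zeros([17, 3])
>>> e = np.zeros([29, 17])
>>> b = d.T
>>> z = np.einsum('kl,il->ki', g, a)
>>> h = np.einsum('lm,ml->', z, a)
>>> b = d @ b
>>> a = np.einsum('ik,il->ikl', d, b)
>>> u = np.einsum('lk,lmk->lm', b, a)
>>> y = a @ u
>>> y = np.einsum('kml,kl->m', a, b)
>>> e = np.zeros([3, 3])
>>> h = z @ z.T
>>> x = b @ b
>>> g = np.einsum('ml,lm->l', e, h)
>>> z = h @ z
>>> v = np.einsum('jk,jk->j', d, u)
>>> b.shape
(23, 23)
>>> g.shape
(3,)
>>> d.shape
(23, 29)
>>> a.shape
(23, 29, 23)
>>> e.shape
(3, 3)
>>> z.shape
(3, 17)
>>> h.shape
(3, 3)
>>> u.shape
(23, 29)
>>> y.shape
(29,)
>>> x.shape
(23, 23)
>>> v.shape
(23,)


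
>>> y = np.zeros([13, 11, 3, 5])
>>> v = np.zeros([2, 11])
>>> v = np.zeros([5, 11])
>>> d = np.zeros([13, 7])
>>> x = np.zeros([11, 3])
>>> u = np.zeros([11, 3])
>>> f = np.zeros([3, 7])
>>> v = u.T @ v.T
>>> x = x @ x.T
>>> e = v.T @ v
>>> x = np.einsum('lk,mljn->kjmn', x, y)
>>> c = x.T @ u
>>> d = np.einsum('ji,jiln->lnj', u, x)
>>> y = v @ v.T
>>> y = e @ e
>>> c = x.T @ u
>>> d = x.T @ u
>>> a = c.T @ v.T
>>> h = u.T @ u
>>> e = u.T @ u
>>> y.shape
(5, 5)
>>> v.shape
(3, 5)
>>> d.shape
(5, 13, 3, 3)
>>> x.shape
(11, 3, 13, 5)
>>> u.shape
(11, 3)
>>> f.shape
(3, 7)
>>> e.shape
(3, 3)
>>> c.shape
(5, 13, 3, 3)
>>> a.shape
(3, 3, 13, 3)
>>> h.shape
(3, 3)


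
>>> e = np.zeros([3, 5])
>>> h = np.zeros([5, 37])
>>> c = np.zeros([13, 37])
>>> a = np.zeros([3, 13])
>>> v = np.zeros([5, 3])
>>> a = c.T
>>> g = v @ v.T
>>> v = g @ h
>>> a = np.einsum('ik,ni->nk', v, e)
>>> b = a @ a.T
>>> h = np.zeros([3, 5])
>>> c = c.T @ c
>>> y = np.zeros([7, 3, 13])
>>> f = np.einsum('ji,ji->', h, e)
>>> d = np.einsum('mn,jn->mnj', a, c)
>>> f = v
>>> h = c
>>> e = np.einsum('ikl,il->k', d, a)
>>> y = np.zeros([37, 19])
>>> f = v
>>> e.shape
(37,)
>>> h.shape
(37, 37)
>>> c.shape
(37, 37)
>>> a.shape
(3, 37)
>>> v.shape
(5, 37)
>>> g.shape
(5, 5)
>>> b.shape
(3, 3)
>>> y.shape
(37, 19)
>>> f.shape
(5, 37)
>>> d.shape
(3, 37, 37)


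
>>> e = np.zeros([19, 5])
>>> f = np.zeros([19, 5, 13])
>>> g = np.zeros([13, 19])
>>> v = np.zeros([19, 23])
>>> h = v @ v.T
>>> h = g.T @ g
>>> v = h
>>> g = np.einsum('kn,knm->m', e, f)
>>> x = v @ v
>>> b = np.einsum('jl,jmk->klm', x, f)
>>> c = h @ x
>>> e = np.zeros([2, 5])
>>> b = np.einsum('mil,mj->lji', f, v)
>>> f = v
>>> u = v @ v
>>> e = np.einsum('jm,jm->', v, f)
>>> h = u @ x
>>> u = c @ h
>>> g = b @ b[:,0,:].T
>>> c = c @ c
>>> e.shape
()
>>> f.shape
(19, 19)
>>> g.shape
(13, 19, 13)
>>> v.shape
(19, 19)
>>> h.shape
(19, 19)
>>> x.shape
(19, 19)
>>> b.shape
(13, 19, 5)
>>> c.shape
(19, 19)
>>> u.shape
(19, 19)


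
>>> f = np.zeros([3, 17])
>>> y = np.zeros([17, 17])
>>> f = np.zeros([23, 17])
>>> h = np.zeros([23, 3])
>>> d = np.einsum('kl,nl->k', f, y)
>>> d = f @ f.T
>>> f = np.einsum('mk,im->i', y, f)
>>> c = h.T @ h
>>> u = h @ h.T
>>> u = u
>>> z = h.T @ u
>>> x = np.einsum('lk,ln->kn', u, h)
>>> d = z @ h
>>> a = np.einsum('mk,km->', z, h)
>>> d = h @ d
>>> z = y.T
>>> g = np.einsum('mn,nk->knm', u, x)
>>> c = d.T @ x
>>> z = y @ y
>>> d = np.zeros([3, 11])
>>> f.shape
(23,)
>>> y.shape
(17, 17)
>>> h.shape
(23, 3)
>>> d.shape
(3, 11)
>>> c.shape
(3, 3)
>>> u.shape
(23, 23)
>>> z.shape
(17, 17)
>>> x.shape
(23, 3)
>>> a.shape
()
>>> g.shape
(3, 23, 23)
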